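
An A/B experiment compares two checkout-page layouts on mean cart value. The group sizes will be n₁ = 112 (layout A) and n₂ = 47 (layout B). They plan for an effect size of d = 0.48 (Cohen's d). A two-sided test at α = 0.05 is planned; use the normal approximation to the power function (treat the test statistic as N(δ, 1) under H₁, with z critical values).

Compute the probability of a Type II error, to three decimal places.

Noncentrality parameter: λ = d / √(1/n₁ + 1/n₂) = 0.48 / √(1/112 + 1/47) = 2.7619
Critical value for a two-sided test at α = 0.05: z_{α/2} = 1.960.
Power = Φ(λ − 1.960) + Φ(−λ − 1.960) = Φ(0.802) + Φ(-4.722) = 0.7887 + 0.0000 = 0.7887.
Type II error: β = 1 − power = 1 − 0.7887 = 0.2113.

β ≈ 0.211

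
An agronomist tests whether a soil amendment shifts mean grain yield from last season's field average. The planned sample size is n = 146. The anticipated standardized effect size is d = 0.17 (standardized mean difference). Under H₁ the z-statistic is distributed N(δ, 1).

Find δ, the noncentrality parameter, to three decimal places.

The noncentrality parameter scales effect size by the design's sample-size factor: δ = d·√n = 0.17 × √146 = 2.0541

δ ≈ 2.054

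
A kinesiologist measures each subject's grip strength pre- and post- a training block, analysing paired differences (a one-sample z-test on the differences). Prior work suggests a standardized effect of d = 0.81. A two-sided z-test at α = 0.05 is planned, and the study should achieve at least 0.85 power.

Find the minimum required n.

For power 0.85 need Φ(δ − z_{0.025}) = 0.85, so δ = z_{0.025} + z_{0.15} = 1.960 + 1.036 = 2.996.
(Ignoring the negligible lower-tail rejection probability gives the usual closed-form inversion.)
δ = d·√n ⇒ n = (δ/d)² = (2.996 / 0.81)² = 13.68.
Rounding up, n = 14.

n = 14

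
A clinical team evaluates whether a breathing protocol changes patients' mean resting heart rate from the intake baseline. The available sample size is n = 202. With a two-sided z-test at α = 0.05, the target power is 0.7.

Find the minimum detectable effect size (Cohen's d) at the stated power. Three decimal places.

Need Φ(δ − 1.960) = 0.7, so δ = 1.960 + 0.524 = 2.484.
(Lower-tail contribution to power is negligible for δ > 0.)
δ = d·√n ⇒ d = δ/√n = 2.484/√202 = 0.1748.

d ≈ 0.175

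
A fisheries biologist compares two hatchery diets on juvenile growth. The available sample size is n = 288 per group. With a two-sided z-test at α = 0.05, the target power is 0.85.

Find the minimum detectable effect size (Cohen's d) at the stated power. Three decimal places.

Need Φ(δ − 1.960) = 0.85, so δ = 1.960 + 1.036 = 2.996.
(Lower-tail contribution to power is negligible for δ > 0.)
δ = d·√(n/2) ⇒ d = δ/√(n/2) = 2.996/√(288/2) = 0.2497.

d ≈ 0.250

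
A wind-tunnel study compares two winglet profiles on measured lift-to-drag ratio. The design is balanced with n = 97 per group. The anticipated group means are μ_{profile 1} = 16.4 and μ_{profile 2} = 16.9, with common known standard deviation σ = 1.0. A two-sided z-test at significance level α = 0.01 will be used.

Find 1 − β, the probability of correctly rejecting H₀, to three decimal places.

Standardized effect: d = |μ_{profile 1} − μ_{profile 2}| / σ = |16.4 − 16.9| / 1.0 = 0.5000
Noncentrality parameter: δ = d·√(n/2) = 0.5000 × √(97/2) = 3.4821
Two-sided α = 0.01 → critical value z_{0.005} = 2.576.
Power = Φ(δ − 2.576) + Φ(−δ − 2.576) = Φ(0.906) + Φ(-6.058) = 0.8176 + 0.0000 = 0.8176.

Power ≈ 0.818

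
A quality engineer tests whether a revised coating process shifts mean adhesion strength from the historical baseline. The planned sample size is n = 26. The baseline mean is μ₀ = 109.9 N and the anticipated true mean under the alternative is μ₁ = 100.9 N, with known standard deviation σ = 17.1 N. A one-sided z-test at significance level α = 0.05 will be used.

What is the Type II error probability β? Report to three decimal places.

β ≈ 0.149

Standardized effect: d = |μ₁ − μ₀| / σ = |100.9 − 109.9| / 17.1 = 0.5263
Noncentrality parameter: δ = d·√n = 0.5263 × √26 = 2.6837
Critical value for a one-sided test at α = 0.05: z_α = 1.645.
Power = P(Z > 1.645 − δ) = Φ(1.039) = 0.8506.
Type II error: β = 1 − power = 1 − 0.8506 = 0.1494.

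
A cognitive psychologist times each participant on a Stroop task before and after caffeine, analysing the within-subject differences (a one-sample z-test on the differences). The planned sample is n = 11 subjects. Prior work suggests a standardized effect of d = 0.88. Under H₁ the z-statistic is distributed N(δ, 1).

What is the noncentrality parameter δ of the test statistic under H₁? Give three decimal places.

δ ≈ 2.919

δ = d·√n = 0.88 × √11 = 2.9186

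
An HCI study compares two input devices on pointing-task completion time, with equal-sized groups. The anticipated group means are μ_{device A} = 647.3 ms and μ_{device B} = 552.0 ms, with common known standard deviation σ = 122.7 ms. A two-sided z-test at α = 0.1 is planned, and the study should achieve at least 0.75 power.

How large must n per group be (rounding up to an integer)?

n = 18 per group

Standardized effect: d = |μ_{device A} − μ_{device B}| / σ = |647.3 − 552.0| / 122.7 = 0.7767
For power 0.75 need Φ(δ − z_{0.05}) = 0.75, so δ = z_{0.05} + z_{0.25} = 1.645 + 0.674 = 2.319.
(The Φ(−δ − z_{α/2}) term is vanishingly small for δ > 0 and is dropped in the standard sample-size formula.)
δ = d·√(n/2) ⇒ n = 2(δ/d)² = 2 × (2.319 / 0.7767)² = 17.83.
Round up to the next whole unit.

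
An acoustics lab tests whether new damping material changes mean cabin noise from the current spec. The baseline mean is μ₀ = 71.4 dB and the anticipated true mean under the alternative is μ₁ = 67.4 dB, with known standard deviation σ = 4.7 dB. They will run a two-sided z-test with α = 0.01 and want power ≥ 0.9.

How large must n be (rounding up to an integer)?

Standardized effect: d = |μ₁ − μ₀| / σ = |67.4 − 71.4| / 4.7 = 0.8511
Set Φ(δ − 2.576) = 0.9; then δ − 2.576 = Φ⁻¹(0.9) = 1.282, giving δ = 3.857.
(Ignoring the negligible lower-tail rejection probability gives the usual closed-form inversion.)
δ = d·√n ⇒ n = (δ/d)² = (3.857 / 0.8511)² = 20.54.
Round up to the next whole unit.

n = 21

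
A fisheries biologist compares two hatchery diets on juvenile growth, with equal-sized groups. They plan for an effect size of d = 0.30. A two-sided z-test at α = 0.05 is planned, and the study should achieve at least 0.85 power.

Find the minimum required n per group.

For power 0.85 need Φ(δ − z_{0.025}) = 0.85, so δ = z_{0.025} + z_{0.15} = 1.960 + 1.036 = 2.996.
(For δ > 0 the lower-tail rejection region contributes negligibly to power, so the one-term inversion is standard.)
δ = d·√(n/2) ⇒ n = 2(δ/d)² = 2 × (2.996 / 0.30)² = 199.52.
Round up to the next whole unit.

n = 200 per group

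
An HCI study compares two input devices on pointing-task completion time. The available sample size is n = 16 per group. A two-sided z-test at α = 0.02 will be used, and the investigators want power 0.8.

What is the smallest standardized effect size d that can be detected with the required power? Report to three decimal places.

Need Φ(δ − 2.326) = 0.8, so δ = 2.326 + 0.842 = 3.168.
(The second rejection-region term Φ(−δ − z_{α/2}) is negligible and dropped.)
δ = d·√(n/2) ⇒ d = δ/√(n/2) = 3.168/√(16/2) = 1.1200.

d ≈ 1.120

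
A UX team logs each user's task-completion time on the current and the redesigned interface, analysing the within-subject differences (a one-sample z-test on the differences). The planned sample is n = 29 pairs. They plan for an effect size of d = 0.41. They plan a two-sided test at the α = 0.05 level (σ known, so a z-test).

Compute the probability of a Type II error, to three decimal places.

Noncentrality parameter: δ = d·√n = 0.41 × √29 = 2.2079
Two-sided α = 0.05 → critical value z_{0.025} = 1.960.
Power = Φ(δ − 1.960) + Φ(−δ − 1.960) = Φ(0.248) + Φ(-4.168) = 0.5979 + 0.0000 = 0.5979.
Type II error: β = 1 − power = 1 − 0.5979 = 0.4021.

β ≈ 0.402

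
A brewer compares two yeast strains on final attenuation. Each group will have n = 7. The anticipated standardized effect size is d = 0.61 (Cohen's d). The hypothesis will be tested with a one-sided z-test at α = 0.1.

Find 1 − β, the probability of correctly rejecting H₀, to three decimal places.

Power ≈ 0.444

Noncentrality parameter: δ = d·√(n/2) = 0.61 × √(7/2) = 1.1412
Critical value for a one-sided test at α = 0.1: z_α = 1.282.
Power = P(Z > 1.282 − δ) = Φ(-0.140) = 0.4442.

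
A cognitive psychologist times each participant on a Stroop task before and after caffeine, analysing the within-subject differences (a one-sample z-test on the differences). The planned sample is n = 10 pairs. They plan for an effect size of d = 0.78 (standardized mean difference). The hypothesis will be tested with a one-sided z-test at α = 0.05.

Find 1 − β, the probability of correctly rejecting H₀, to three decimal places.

Noncentrality parameter: δ = d·√n = 0.78 × √10 = 2.4666
Critical value for a one-sided test at α = 0.05: z_α = 1.645.
Power = P(Z > 1.645 − δ) = Φ(0.822) = 0.7944.

Power ≈ 0.794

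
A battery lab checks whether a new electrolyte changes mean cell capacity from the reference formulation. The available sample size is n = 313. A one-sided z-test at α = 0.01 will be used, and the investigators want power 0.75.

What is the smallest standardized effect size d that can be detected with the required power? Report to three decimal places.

Required noncentrality: δ = z_{0.01} + z_{0.25} = 2.326 + 0.674 = 3.001.
δ = d·√n ⇒ d = δ/√n = 3.001/√313 = 0.1696.

d ≈ 0.170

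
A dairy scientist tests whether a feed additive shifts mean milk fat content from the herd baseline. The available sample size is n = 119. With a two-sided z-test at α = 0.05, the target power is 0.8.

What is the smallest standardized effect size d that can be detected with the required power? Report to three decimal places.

Required noncentrality: δ = z_{0.025} + z_{0.20} = 1.960 + 0.842 = 2.802.
(The second rejection-region term Φ(−δ − z_{α/2}) is negligible and dropped.)
δ = d·√n ⇒ d = δ/√n = 2.802/√119 = 0.2568.

d ≈ 0.257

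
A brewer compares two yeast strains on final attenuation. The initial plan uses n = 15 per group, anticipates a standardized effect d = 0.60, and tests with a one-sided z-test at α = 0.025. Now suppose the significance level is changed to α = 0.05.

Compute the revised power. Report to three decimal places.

Power ≈ 0.499

δ = d·√(n/2) = 0.60 × √(15/2) = 1.6432 (unchanged). New critical value: z_{0.05} = 1.645.
Revised power = P(Z > 1.645 − δ) = Φ(-0.002) = 0.4993.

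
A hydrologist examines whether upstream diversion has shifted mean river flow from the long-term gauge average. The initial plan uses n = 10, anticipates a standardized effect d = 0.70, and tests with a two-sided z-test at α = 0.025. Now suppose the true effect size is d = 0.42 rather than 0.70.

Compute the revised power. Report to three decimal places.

With d = 0.42: δ = d·√n = 0.42 × √10 = 1.3282. Critical value z_{0.0125} = 2.241.
Revised power = Φ(δ − 2.241) + Φ(−δ − 2.241) = Φ(-0.913) + Φ(-3.570) = 0.1806 + 0.0002 = 0.1807.

Power ≈ 0.181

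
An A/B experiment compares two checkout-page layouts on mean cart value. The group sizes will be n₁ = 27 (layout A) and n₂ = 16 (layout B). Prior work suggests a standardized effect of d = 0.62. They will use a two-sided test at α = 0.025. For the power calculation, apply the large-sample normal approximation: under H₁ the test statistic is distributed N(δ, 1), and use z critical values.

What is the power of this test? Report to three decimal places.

Power ≈ 0.391

Noncentrality parameter: δ = d / √(1/n₁ + 1/n₂) = 0.62 / √(1/27 + 1/16) = 1.9652
Two-sided α = 0.025 → critical value z_{0.0125} = 2.241.
Power = Φ(δ − 2.241) + Φ(−δ − 2.241) = Φ(-0.276) + Φ(-4.207) = 0.3912 + 0.0000 = 0.3912.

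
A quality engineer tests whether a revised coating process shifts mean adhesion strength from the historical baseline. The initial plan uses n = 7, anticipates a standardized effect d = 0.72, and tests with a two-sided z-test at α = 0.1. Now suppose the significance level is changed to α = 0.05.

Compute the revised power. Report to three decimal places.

δ = d·√n = 0.72 × √7 = 1.9049 (unchanged). New critical value: z_{0.025} = 1.960.
Revised power = Φ(δ − 1.960) + Φ(−δ − 1.960) = Φ(-0.055) + Φ(-3.865) = 0.4781 + 0.0001 = 0.4781.

Power ≈ 0.478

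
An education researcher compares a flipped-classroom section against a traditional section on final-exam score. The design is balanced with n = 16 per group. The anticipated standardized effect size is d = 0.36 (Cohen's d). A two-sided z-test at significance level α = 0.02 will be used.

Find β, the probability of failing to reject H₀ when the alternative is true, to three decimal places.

Noncentrality parameter: δ = d·√(n/2) = 0.36 × √(16/2) = 1.0182
Critical value for a two-sided test at α = 0.02: z_{α/2} = 2.326.
Power = Φ(δ − 2.326) + Φ(−δ − 2.326) = Φ(-1.308) + Φ(-3.345) = 0.0954 + 0.0004 = 0.0958.
Type II error: β = 1 − power = 1 − 0.0958 = 0.9042.

β ≈ 0.904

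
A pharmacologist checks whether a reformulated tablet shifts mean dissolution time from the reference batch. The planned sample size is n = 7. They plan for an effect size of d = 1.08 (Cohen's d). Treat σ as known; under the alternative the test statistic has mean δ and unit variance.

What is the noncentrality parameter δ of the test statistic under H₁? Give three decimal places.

The noncentrality parameter scales effect size by the design's sample-size factor: δ = d·√n = 1.08 × √7 = 2.8574

δ ≈ 2.857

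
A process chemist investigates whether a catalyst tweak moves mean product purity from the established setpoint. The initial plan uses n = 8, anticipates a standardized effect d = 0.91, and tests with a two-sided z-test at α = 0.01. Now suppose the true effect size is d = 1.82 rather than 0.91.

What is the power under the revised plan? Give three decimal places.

Power ≈ 0.995

With d = 1.82: δ = d·√n = 1.82 × √8 = 5.1477. Critical value z_{0.005} = 2.576.
Revised power = Φ(δ − 2.576) + Φ(−δ − 2.576) = Φ(2.572) + Φ(-7.724) = 0.9949 + 0.0000 = 0.9949.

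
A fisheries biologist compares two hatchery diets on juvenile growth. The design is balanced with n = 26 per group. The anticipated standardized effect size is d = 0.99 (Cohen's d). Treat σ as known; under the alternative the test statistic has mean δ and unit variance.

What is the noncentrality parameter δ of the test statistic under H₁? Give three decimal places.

δ ≈ 3.569

δ = d·√(n/2) = 0.99 × √(26/2) = 3.5695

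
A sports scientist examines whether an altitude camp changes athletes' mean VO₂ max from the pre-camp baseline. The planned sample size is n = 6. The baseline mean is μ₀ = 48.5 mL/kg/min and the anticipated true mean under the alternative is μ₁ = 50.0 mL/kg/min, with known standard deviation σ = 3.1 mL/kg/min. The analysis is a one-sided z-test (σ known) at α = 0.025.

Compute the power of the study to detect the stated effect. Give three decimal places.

Standardized effect: d = |μ₁ − μ₀| / σ = |50.0 − 48.5| / 3.1 = 0.4839
Noncentrality parameter: λ = d·√n = 0.4839 × √6 = 1.1852
Critical value for a one-sided test at α = 0.025: z_α = 1.960.
Power = P(Z > 1.960 − λ) = Φ(-0.775) = 0.2193.

Power ≈ 0.219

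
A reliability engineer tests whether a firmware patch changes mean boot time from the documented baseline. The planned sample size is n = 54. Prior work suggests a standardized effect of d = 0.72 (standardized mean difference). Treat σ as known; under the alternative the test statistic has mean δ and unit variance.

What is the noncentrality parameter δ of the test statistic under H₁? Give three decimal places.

δ ≈ 5.291

The noncentrality parameter scales effect size by the design's sample-size factor: δ = d·√n = 0.72 × √54 = 5.2909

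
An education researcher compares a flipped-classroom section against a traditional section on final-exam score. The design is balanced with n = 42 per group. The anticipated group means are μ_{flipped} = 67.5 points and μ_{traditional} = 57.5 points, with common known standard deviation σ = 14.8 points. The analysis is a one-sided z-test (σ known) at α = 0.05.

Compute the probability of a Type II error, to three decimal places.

β ≈ 0.073

Standardized effect: d = |μ_{flipped} − μ_{traditional}| / σ = |67.5 − 57.5| / 14.8 = 0.6757
Noncentrality parameter: δ = d·√(n/2) = 0.6757 × √(42/2) = 3.0963
One-sided α = 0.05 → critical value z_{0.05} = 1.645.
Power = P(Z > 1.645 − δ) = Φ(1.451) = 0.9267.
Type II error: β = 1 − power = 1 − 0.9267 = 0.0733.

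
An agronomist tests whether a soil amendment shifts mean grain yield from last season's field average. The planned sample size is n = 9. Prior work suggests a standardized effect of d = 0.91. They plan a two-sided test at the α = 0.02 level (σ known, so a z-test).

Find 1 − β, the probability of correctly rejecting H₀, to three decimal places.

Noncentrality parameter: δ = d·√n = 0.91 × √9 = 2.7300
Two-sided α = 0.02 → critical value z_{0.01} = 2.326.
Power = Φ(δ − 2.326) + Φ(−δ − 2.326) = Φ(0.404) + Φ(-5.056) = 0.6568 + 0.0000 = 0.6568.

Power ≈ 0.657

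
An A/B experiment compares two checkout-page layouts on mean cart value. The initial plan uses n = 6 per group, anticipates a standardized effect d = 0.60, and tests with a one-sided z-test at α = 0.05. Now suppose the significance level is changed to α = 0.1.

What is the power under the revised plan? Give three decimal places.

Power ≈ 0.404

δ = d·√(n/2) = 0.60 × √(6/2) = 1.0392 (unchanged). New critical value: z_{0.1} = 1.282.
Revised power = P(Z > 1.282 − δ) = Φ(-0.242) = 0.4043.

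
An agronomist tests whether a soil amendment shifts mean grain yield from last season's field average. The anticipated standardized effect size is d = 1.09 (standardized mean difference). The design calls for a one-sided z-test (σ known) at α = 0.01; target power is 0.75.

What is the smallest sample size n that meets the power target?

n = 8

Set Φ(δ − 2.326) = 0.75; then δ − 2.326 = Φ⁻¹(0.75) = 0.674, giving δ = 3.001.
δ = d·√n ⇒ n = (δ/d)² = (3.001 / 1.09)² = 7.58.
Round up to the next whole unit.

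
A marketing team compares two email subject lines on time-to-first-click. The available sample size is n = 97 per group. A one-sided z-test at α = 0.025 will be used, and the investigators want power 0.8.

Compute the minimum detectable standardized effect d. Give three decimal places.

Required noncentrality: δ = z_{0.025} + z_{0.20} = 1.960 + 0.842 = 2.802.
δ = d·√(n/2) ⇒ d = δ/√(n/2) = 2.802/√(97/2) = 0.4023.

d ≈ 0.402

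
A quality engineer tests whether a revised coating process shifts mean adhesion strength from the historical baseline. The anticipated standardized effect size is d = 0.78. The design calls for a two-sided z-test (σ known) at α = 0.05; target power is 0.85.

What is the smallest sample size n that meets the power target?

n = 15

For power 0.85 need Φ(δ − z_{0.025}) = 0.85, so δ = z_{0.025} + z_{0.15} = 1.960 + 1.036 = 2.996.
(Ignoring the negligible lower-tail rejection probability gives the usual closed-form inversion.)
δ = d·√n ⇒ n = (δ/d)² = (2.996 / 0.78)² = 14.76.
Round up to the next whole unit.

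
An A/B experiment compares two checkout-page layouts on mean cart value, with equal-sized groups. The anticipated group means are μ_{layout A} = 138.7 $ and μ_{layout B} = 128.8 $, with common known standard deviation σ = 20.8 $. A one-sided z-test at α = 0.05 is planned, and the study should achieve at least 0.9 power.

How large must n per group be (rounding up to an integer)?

n = 76 per group

Standardized effect: d = |μ_{layout A} − μ_{layout B}| / σ = |138.7 − 128.8| / 20.8 = 0.4760
For power 0.9 need Φ(δ − z_{0.05}) = 0.9, so δ = z_{0.05} + z_{0.10} = 1.645 + 1.282 = 2.926.
δ = d·√(n/2) ⇒ n = 2(δ/d)² = 2 × (2.926 / 0.4760)² = 75.61.
Round up to the next whole unit.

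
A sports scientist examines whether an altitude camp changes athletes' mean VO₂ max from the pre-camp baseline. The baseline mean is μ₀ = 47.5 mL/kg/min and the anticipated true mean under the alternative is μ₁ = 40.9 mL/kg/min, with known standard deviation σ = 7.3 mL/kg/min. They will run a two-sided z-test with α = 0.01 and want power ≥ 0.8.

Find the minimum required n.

Standardized effect: d = |μ₁ − μ₀| / σ = |40.9 − 47.5| / 7.3 = 0.9041
Set Φ(δ − 2.576) = 0.8; then δ − 2.576 = Φ⁻¹(0.8) = 0.842, giving δ = 3.417.
(For δ > 0 the lower-tail rejection region contributes negligibly to power, so the one-term inversion is standard.)
δ = d·√n ⇒ n = (δ/d)² = (3.417 / 0.9041)² = 14.29.
Round up to the next whole unit.

n = 15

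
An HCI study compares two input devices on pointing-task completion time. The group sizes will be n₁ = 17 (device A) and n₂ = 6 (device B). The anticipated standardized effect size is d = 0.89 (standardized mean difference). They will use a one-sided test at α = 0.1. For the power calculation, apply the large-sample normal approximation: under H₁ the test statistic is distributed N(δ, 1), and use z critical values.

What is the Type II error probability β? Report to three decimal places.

Noncentrality parameter: δ = d / √(1/n₁ + 1/n₂) = 0.89 / √(1/17 + 1/6) = 1.8742
Critical value for a one-sided test at α = 0.1: z_α = 1.282.
Power = P(Z > 1.282 − δ) = Φ(0.593) = 0.7233.
Type II error: β = 1 − power = 1 − 0.7233 = 0.2767.

β ≈ 0.277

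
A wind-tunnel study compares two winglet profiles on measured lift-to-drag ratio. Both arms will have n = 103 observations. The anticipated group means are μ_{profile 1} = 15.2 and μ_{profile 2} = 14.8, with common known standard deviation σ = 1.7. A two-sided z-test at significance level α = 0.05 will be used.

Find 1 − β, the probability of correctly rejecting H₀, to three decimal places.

Power ≈ 0.393

Standardized effect: d = |μ_{profile 1} − μ_{profile 2}| / σ = |15.2 − 14.8| / 1.7 = 0.2353
Noncentrality parameter: δ = d·√(n/2) = 0.2353 × √(103/2) = 1.6886
Two-sided α = 0.05 → critical value z_{0.025} = 1.960.
Power = Φ(δ − 1.960) + Φ(−δ − 1.960) = Φ(-0.271) + Φ(-3.649) = 0.3930 + 0.0001 = 0.3932.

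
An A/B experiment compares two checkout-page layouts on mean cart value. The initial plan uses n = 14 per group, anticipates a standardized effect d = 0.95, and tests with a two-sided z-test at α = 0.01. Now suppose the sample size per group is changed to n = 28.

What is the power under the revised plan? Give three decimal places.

With n = 28 per group: δ = d·√(n/2) = 0.95 × √(28/2) = 3.5546. Critical value z_{0.005} = 2.576.
Revised power = Φ(δ − 2.576) + Φ(−δ − 2.576) = Φ(0.979) + Φ(-6.130) = 0.8361 + 0.0000 = 0.8361.

Power ≈ 0.836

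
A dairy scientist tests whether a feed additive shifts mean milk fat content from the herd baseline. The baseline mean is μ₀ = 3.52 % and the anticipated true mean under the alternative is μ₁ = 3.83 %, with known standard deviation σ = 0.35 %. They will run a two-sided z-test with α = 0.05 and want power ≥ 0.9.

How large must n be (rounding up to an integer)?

n = 14

Standardized effect: d = |μ₁ − μ₀| / σ = |3.83 − 3.52| / 0.35 = 0.8857
Set Φ(δ − 1.960) = 0.9; then δ − 1.960 = Φ⁻¹(0.9) = 1.282, giving δ = 3.242.
(For δ > 0 the lower-tail rejection region contributes negligibly to power, so the one-term inversion is standard.)
δ = d·√n ⇒ n = (δ/d)² = (3.242 / 0.8857)² = 13.39.
Round up to the next whole unit.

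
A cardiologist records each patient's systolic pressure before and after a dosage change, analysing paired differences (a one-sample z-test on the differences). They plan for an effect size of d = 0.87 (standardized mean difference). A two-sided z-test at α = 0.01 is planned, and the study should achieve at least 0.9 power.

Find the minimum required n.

Set Φ(δ − 2.576) = 0.9; then δ − 2.576 = Φ⁻¹(0.9) = 1.282, giving δ = 3.857.
(The Φ(−δ − z_{α/2}) term is vanishingly small for δ > 0 and is dropped in the standard sample-size formula.)
δ = d·√n ⇒ n = (δ/d)² = (3.857 / 0.87)² = 19.66.
Rounding up, n = 20.

n = 20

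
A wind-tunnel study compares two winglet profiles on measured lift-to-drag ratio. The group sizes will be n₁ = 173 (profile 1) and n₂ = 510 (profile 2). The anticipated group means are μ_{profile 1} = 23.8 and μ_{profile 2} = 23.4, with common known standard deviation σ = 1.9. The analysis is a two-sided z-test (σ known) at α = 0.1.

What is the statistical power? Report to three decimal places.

Power ≈ 0.773

Standardized effect: d = |μ_{profile 1} − μ_{profile 2}| / σ = |23.8 − 23.4| / 1.9 = 0.2105
Noncentrality parameter: δ = d / √(1/n₁ + 1/n₂) = 0.2105 / √(1/173 + 1/510) = 2.3928
Two-sided α = 0.1 → critical value z_{0.05} = 1.645.
Power = Φ(δ − 1.645) + Φ(−δ − 1.645) = Φ(0.748) + Φ(-4.038) = 0.7728 + 0.0000 = 0.7728.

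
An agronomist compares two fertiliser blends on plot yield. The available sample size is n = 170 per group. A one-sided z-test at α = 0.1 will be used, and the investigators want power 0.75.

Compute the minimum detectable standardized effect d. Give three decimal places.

Need Φ(δ − 1.282) = 0.75, so δ = 1.282 + 0.674 = 1.956.
δ = d·√(n/2) ⇒ d = δ/√(n/2) = 1.956/√(170/2) = 0.2122.

d ≈ 0.212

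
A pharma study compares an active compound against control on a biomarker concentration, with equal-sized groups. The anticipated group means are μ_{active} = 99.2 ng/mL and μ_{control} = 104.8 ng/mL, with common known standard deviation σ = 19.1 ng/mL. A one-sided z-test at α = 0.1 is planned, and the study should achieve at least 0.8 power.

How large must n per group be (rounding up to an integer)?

n = 105 per group

Standardized effect: d = |μ_{active} − μ_{control}| / σ = |99.2 − 104.8| / 19.1 = 0.2932
Set Φ(δ − 1.282) = 0.8; then δ − 1.282 = Φ⁻¹(0.8) = 0.842, giving δ = 2.123.
δ = d·√(n/2) ⇒ n = 2(δ/d)² = 2 × (2.123 / 0.2932)² = 104.88.
Rounding up, n = 105 per group.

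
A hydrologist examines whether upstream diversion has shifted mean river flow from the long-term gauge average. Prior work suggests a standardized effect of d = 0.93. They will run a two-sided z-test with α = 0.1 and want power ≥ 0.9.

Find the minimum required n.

Set Φ(δ − 1.645) = 0.9; then δ − 1.645 = Φ⁻¹(0.9) = 1.282, giving δ = 2.926.
(The Φ(−δ − z_{α/2}) term is vanishingly small for δ > 0 and is dropped in the standard sample-size formula.)
δ = d·√n ⇒ n = (δ/d)² = (2.926 / 0.93)² = 9.90.
Rounding up, n = 10.

n = 10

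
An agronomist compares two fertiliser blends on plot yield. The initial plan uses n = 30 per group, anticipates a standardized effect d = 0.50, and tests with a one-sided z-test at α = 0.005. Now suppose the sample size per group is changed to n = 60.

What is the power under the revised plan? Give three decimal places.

With n = 60 per group: δ = d·√(n/2) = 0.50 × √(60/2) = 2.7386. Critical value z_{0.005} = 2.576.
Revised power = P(Z > 2.576 − δ) = Φ(0.163) = 0.5647.

Power ≈ 0.565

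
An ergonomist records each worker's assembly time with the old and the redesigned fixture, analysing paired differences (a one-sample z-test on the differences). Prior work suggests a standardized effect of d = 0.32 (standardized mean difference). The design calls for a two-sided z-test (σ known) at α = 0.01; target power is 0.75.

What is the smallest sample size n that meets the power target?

Set Φ(δ − 2.576) = 0.75; then δ − 2.576 = Φ⁻¹(0.75) = 0.674, giving δ = 3.250.
(For δ > 0 the lower-tail rejection region contributes negligibly to power, so the one-term inversion is standard.)
δ = d·√n ⇒ n = (δ/d)² = (3.250 / 0.32)² = 103.17.
Round up to the next whole unit.

n = 104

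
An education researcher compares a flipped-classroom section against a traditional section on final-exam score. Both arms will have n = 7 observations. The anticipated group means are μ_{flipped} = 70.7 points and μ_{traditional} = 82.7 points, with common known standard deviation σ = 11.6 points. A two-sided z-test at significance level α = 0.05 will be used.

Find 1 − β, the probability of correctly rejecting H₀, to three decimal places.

Power ≈ 0.490

Standardized effect: d = |μ_{flipped} − μ_{traditional}| / σ = |70.7 − 82.7| / 11.6 = 1.0345
Noncentrality parameter: δ = d·√(n/2) = 1.0345 × √(7/2) = 1.9353
Critical value for a two-sided test at α = 0.05: z_{α/2} = 1.960.
Power = Φ(δ − 1.960) + Φ(−δ − 1.960) = Φ(-0.025) + Φ(-3.895) = 0.4902 + 0.0000 = 0.4902.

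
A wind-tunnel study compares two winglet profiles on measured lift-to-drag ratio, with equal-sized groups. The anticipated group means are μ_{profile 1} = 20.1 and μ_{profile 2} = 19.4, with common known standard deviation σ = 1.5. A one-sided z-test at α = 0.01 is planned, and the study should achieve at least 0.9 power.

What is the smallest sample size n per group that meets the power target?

Standardized effect: d = |μ_{profile 1} − μ_{profile 2}| / σ = |20.1 − 19.4| / 1.5 = 0.4667
For power 0.9 need Φ(δ − z_{0.01}) = 0.9, so δ = z_{0.01} + z_{0.10} = 2.326 + 1.282 = 3.608.
δ = d·√(n/2) ⇒ n = 2(δ/d)² = 2 × (3.608 / 0.4667)² = 119.54.
Round up to the next whole unit.

n = 120 per group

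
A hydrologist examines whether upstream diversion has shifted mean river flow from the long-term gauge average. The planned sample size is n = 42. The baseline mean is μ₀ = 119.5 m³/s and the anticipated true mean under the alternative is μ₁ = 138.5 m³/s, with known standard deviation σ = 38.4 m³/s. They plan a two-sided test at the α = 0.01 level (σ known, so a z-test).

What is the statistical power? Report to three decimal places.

Power ≈ 0.736

Standardized effect: d = |μ₁ − μ₀| / σ = |138.5 − 119.5| / 38.4 = 0.4948
Noncentrality parameter: δ = d·√n = 0.4948 × √42 = 3.2066
Critical value for a two-sided test at α = 0.01: z_{α/2} = 2.576.
Power = Φ(δ − 2.576) + Φ(−δ − 2.576) = Φ(0.631) + Φ(-5.782) = 0.7359 + 0.0000 = 0.7359.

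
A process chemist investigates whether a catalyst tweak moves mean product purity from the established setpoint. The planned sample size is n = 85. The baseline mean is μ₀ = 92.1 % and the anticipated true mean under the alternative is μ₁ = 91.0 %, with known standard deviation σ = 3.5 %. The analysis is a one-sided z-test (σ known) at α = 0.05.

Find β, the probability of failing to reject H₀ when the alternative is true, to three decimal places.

Standardized effect: d = |μ₁ − μ₀| / σ = |91.0 − 92.1| / 3.5 = 0.3143
Noncentrality parameter: δ = d·√n = 0.3143 × √85 = 2.8976
One-sided α = 0.05 → critical value z_{0.05} = 1.645.
Power = P(Z > 1.645 − δ) = Φ(1.253) = 0.8948.
Type II error: β = 1 − power = 1 − 0.8948 = 0.1052.

β ≈ 0.105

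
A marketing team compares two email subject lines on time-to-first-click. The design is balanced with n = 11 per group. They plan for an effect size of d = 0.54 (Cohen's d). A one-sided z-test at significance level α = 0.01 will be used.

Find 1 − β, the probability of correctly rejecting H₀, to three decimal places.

Power ≈ 0.145

Noncentrality parameter: δ = d·√(n/2) = 0.54 × √(11/2) = 1.2664
Critical value for a one-sided test at α = 0.01: z_α = 2.326.
Power = P(Z > 2.326 − δ) = Φ(-1.060) = 0.1446.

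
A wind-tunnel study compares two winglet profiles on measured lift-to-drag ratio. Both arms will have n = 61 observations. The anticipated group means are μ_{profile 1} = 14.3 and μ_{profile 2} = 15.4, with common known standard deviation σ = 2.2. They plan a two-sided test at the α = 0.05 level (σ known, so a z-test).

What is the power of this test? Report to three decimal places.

Power ≈ 0.789

Standardized effect: d = |μ_{profile 1} − μ_{profile 2}| / σ = |14.3 − 15.4| / 2.2 = 0.5000
Noncentrality parameter: δ = d·√(n/2) = 0.5000 × √(61/2) = 2.7613
Two-sided α = 0.05 → critical value z_{0.025} = 1.960.
Power = Φ(δ − 1.960) + Φ(−δ − 1.960) = Φ(0.801) + Φ(-4.721) = 0.7885 + 0.0000 = 0.7885.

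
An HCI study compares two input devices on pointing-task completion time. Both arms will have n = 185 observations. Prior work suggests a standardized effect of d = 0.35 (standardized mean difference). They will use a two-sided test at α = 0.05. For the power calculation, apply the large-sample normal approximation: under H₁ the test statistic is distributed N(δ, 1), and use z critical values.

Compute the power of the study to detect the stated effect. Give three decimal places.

Power ≈ 0.920

Noncentrality parameter: δ = d·√(n/2) = 0.35 × √(185/2) = 3.3662
Critical value for a two-sided test at α = 0.05: z_{α/2} = 1.960.
Power = Φ(δ − 1.960) + Φ(−δ − 1.960) = Φ(1.406) + Φ(-5.326) = 0.9202 + 0.0000 = 0.9202.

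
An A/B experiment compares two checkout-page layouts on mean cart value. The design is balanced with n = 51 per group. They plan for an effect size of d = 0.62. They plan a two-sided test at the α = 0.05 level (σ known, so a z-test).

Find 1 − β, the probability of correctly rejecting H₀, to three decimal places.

Power ≈ 0.879

Noncentrality parameter: δ = d·√(n/2) = 0.62 × √(51/2) = 3.1308
Two-sided α = 0.05 → critical value z_{0.025} = 1.960.
Power = Φ(δ − 1.960) + Φ(−δ − 1.960) = Φ(1.171) + Φ(-5.091) = 0.8792 + 0.0000 = 0.8792.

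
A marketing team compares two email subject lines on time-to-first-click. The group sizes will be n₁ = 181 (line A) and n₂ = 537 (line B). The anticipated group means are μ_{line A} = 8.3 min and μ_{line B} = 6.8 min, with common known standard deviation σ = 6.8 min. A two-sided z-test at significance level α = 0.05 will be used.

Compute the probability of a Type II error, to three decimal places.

Standardized effect: d = |μ_{line A} − μ_{line B}| / σ = |8.3 − 6.8| / 6.8 = 0.2206
Noncentrality parameter: δ = d / √(1/n₁ + 1/n₂) = 0.2206 / √(1/181 + 1/537) = 2.5665
Two-sided α = 0.05 → critical value z_{0.025} = 1.960.
Power = Φ(δ − 1.960) + Φ(−δ − 1.960) = Φ(0.607) + Φ(-4.526) = 0.7279 + 0.0000 = 0.7279.
Type II error: β = 1 − power = 1 − 0.7279 = 0.2721.

β ≈ 0.272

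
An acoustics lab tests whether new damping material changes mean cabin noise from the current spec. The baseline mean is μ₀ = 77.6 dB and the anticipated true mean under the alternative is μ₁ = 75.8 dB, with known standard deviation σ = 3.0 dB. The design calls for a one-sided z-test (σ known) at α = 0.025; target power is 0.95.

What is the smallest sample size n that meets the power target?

Standardized effect: d = |μ₁ − μ₀| / σ = |75.8 − 77.6| / 3.0 = 0.6000
Set Φ(δ − 1.960) = 0.95; then δ − 1.960 = Φ⁻¹(0.95) = 1.645, giving δ = 3.605.
δ = d·√n ⇒ n = (δ/d)² = (3.605 / 0.6000)² = 36.10.
Round up to the next whole unit.

n = 37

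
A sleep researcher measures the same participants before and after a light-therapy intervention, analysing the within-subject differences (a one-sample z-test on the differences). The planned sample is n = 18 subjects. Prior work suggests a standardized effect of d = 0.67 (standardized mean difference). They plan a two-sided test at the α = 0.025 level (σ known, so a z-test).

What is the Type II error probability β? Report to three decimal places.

β ≈ 0.274

Noncentrality parameter: δ = d·√n = 0.67 × √18 = 2.8426
Critical value for a two-sided test at α = 0.025: z_{α/2} = 2.241.
Power = Φ(δ − 2.241) + Φ(−δ − 2.241) = Φ(0.601) + Φ(-5.084) = 0.7261 + 0.0000 = 0.7261.
Type II error: β = 1 − power = 1 − 0.7261 = 0.2739.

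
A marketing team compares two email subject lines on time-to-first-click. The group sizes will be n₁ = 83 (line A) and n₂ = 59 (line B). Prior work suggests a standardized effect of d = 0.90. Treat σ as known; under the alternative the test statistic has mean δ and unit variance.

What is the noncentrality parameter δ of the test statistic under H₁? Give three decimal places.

The noncentrality parameter scales effect size by the design's sample-size factor: δ = d / √(1/n₁ + 1/n₂) = 0.90 / √(1/83 + 1/59) = 5.2852

δ ≈ 5.285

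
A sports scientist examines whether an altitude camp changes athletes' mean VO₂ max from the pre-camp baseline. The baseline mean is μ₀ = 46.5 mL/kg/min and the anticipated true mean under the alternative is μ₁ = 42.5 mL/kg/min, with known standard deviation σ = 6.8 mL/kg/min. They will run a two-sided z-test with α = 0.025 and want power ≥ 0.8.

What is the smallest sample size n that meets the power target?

Standardized effect: d = |μ₁ − μ₀| / σ = |42.5 − 46.5| / 6.8 = 0.5882
For power 0.8 need Φ(δ − z_{0.0125}) = 0.8, so δ = z_{0.0125} + z_{0.20} = 2.241 + 0.842 = 3.083.
(Ignoring the negligible lower-tail rejection probability gives the usual closed-form inversion.)
δ = d·√n ⇒ n = (δ/d)² = (3.083 / 0.5882)² = 27.47.
Rounding up, n = 28.

n = 28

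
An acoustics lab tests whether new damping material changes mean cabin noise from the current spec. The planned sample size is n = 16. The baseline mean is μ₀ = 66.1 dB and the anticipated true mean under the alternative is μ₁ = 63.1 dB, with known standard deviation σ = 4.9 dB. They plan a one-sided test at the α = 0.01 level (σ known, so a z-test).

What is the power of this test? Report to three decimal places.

Standardized effect: d = |μ₁ − μ₀| / σ = |63.1 − 66.1| / 4.9 = 0.6122
Noncentrality parameter: λ = d·√n = 0.6122 × √16 = 2.4490
Critical value for a one-sided test at α = 0.01: z_α = 2.326.
Power = P(Z > 2.326 − λ) = Φ(0.123) = 0.5488.

Power ≈ 0.549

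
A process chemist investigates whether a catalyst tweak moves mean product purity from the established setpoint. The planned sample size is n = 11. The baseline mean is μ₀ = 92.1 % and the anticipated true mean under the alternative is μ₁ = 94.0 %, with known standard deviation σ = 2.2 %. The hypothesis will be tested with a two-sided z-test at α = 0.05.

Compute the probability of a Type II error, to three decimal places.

β ≈ 0.183

Standardized effect: d = |μ₁ − μ₀| / σ = |94.0 − 92.1| / 2.2 = 0.8636
Noncentrality parameter: δ = d·√n = 0.8636 × √11 = 2.8644
Two-sided α = 0.05 → critical value z_{0.025} = 1.960.
Power = Φ(δ − 1.960) + Φ(−δ − 1.960) = Φ(0.904) + Φ(-4.824) = 0.8171 + 0.0000 = 0.8171.
Type II error: β = 1 − power = 1 − 0.8171 = 0.1829.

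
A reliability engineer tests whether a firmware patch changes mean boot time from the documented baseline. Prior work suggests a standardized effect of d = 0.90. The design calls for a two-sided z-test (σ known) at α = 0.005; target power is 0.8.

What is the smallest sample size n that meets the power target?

n = 17

For power 0.8 need Φ(δ − z_{0.0025}) = 0.8, so δ = z_{0.0025} + z_{0.20} = 2.807 + 0.842 = 3.649.
(Ignoring the negligible lower-tail rejection probability gives the usual closed-form inversion.)
δ = d·√n ⇒ n = (δ/d)² = (3.649 / 0.90)² = 16.44.
Round up to the next whole unit.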